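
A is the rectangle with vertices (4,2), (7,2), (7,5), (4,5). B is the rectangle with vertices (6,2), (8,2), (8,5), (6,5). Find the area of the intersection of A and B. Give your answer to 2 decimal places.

3.00

|A∩B|: x∈[6,7], y∈[2,5] → 1·3 = 3.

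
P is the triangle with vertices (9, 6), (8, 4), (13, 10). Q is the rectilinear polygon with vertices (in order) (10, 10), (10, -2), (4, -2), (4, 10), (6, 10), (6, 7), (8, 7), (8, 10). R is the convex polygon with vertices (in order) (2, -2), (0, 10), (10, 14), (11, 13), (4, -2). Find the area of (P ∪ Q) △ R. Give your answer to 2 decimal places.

|P ∪ Q| = 66.9.
|(P ∪ Q) ∩ R| = 27.6.
|(P ∪ Q) △ R| = 66.9 + 91 − 55.2 = 102.70.

102.70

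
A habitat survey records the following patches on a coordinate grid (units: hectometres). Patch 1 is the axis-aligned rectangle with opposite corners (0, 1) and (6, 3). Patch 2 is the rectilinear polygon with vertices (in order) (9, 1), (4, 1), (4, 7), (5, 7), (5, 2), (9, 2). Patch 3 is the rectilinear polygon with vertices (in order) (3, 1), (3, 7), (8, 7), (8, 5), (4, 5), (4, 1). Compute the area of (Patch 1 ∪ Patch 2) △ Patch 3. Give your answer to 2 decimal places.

|Patch 1 ∪ Patch 2| = 19.
|(Patch 1 ∪ Patch 2) ∩ Patch 3| = 4.
|(Patch 1 ∪ Patch 2) △ Patch 3| = 19 + 14 − 8 = 25.00.

25.00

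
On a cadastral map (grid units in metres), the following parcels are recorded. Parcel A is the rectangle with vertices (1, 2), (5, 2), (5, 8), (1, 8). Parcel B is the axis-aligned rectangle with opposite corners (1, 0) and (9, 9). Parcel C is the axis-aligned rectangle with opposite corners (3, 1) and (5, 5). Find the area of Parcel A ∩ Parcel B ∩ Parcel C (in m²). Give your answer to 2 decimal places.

The intersection is the polygon with vertices (5,2), (3,2), (3,5), (5,5).
By the shoelace formula its area is 6.00.

6.00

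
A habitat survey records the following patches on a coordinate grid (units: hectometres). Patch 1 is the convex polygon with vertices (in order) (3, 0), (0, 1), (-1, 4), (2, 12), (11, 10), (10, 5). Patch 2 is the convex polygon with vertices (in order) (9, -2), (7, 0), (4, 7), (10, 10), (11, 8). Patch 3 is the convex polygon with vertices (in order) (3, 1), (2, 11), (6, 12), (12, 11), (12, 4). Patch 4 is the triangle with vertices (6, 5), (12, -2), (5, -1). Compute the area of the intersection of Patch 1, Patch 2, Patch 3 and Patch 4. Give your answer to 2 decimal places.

The intersection is the polygon with vertices (5.68,3.08), (6,5), (7.519,3.228), (6.062,2.188).
By the shoelace formula its area is 2.59.

2.59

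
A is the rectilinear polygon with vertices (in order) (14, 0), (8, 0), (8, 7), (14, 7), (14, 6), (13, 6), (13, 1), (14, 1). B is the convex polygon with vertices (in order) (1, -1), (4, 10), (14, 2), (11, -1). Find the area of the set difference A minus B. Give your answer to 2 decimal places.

|A| = 37, |A∩B| = 23.5.
|A ∖ B| = |A| − |A∩B| = 37 − 23.5 = 13.50.

13.50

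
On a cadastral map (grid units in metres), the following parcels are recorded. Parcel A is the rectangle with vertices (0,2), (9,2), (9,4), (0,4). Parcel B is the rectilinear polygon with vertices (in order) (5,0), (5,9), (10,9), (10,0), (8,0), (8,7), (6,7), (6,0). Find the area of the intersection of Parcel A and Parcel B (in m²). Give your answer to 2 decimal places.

4.00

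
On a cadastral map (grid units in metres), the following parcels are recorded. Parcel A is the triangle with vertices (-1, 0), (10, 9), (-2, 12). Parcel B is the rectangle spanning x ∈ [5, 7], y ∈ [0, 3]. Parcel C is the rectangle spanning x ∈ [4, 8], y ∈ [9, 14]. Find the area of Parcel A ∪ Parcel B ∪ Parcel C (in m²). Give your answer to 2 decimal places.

92.50

By inclusion–exclusion:
Individual areas: |Parcel A| = 70.5, |Parcel B| = 6, |Parcel C| = 20.
|Parcel A∩Parcel B| = 0.
|Parcel A∩Parcel C| = 4.
|Parcel B∩Parcel C| = 0 (no overlap).
|Parcel A∩Parcel B∩Parcel C| = 0.
|Parcel A ∪ Parcel B ∪ Parcel C| = 96.5 − 4 + 0 = 92.50.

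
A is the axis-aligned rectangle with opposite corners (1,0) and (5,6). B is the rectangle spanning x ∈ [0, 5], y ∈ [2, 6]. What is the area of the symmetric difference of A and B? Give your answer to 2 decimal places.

|A∩B|: x∈[1,5], y∈[2,6] → 4·4 = 16.
|A △ B| = |A| + |B| − 2·|A∩B| = 24 + 20 − 32 = 12.00.

12.00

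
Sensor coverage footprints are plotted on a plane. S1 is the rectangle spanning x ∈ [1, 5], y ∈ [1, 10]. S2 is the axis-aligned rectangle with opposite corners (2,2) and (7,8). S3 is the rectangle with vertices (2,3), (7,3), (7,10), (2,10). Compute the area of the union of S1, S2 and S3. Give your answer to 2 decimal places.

52.00

By inclusion–exclusion:
Individual areas: |S1| = 36, |S2| = 30, |S3| = 35.
|S1∩S2|: x∈[2,5], y∈[2,8] → 3·6 = 18.
|S1∩S3|: x∈[2,5], y∈[3,10] → 3·7 = 21.
|S2∩S3|: x∈[2,7], y∈[3,8] → 5·5 = 25.
|S1∩S2∩S3| = 15.
|S1 ∪ S2 ∪ S3| = 101 − 64 + 15 = 52.00.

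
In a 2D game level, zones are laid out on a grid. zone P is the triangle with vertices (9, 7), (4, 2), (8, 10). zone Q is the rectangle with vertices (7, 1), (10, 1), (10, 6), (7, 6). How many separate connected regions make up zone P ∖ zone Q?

1

zone P ∖ zone Q is a single connected region.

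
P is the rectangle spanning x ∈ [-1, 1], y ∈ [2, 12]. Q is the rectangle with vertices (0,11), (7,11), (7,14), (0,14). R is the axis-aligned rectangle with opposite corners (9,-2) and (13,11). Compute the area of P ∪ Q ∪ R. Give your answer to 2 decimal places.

92.00

By inclusion–exclusion:
Individual areas: |P| = 20, |Q| = 21, |R| = 52.
|P∩Q|: x∈[0,1], y∈[11,12] → 1·1 = 1.
|P∩R| = 0 (no overlap).
|Q∩R| = 0 (no overlap).
|P∩Q∩R| = 0.
|P ∪ Q ∪ R| = 93 − 1 + 0 = 92.00.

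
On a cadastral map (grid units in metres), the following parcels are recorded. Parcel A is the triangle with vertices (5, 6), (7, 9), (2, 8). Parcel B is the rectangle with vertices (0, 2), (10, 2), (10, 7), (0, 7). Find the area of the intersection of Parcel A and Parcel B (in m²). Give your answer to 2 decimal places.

The intersection is the polygon with vertices (5,6), (3.5,7), (5.667,7).
By the shoelace formula its area is 1.08.

1.08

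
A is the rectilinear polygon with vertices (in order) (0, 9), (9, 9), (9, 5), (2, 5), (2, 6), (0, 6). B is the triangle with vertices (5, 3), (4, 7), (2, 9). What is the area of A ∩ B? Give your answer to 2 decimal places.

2.50

The intersection is the polygon with vertices (4,5), (2,9), (4,7), (4.5,5).
By the shoelace formula its area is 2.50.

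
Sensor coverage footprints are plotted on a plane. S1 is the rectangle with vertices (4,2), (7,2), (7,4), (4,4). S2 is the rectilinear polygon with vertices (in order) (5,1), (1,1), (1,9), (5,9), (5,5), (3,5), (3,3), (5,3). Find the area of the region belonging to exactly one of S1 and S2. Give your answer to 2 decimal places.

|S1| = 6, |S2| = 28, |S1∩S2| = 1.
|S1 △ S2| = |S1| + |S2| − 2·|S1∩S2| = 6 + 28 − 2 = 32.00.

32.00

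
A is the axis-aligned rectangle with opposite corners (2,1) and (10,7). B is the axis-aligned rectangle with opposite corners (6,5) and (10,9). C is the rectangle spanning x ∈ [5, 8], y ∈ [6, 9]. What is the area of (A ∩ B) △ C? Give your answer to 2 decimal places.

|A ∩ B| = 8.
|(A ∩ B) ∩ C| = 2.
|(A ∩ B) △ C| = 8 + 9 − 4 = 13.00.

13.00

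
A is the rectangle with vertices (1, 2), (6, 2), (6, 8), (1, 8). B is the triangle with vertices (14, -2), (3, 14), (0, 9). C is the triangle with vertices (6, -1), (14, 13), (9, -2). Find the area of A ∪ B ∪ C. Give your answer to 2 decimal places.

92.92

By inclusion–exclusion:
Individual areas: |A| = 30, |B| = 51.5, |C| = 25.
|A∩B| = 8.7792.
|A∩C| = 0.
|B∩C| = 4.7979.
|A∩B∩C| = 0.
|A ∪ B ∪ C| = 106.5 − 13.5772 + 0 = 92.92.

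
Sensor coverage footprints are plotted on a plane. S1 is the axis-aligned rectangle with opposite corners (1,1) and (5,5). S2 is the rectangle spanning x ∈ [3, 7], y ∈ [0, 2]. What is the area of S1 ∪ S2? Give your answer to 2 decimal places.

22.00

By inclusion–exclusion:
Individual areas: |S1| = 16, |S2| = 8.
|S1∩S2|: x∈[3,5], y∈[1,2] → 2·1 = 2.
|S1 ∪ S2| = 24 − 2 = 22.00.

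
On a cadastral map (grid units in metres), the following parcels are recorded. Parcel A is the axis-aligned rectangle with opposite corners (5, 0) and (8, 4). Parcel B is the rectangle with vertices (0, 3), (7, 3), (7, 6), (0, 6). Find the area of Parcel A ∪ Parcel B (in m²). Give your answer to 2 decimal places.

31.00

By inclusion–exclusion:
Individual areas: |Parcel A| = 12, |Parcel B| = 21.
|Parcel A∩Parcel B|: x∈[5,7], y∈[3,4] → 2·1 = 2.
|Parcel A ∪ Parcel B| = 33 − 2 = 31.00.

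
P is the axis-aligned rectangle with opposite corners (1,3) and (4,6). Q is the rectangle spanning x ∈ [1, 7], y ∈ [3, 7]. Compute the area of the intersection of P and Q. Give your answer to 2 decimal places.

9.00

|P∩Q|: x∈[1,4], y∈[3,6] → 3·3 = 9.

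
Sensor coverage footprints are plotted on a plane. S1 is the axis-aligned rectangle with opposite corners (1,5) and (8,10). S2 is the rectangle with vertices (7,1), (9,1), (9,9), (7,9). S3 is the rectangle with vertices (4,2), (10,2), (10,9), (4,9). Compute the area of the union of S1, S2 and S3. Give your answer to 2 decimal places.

By inclusion–exclusion:
Individual areas: |S1| = 35, |S2| = 16, |S3| = 42.
|S1∩S2|: x∈[7,8], y∈[5,9] → 1·4 = 4.
|S1∩S3|: x∈[4,8], y∈[5,9] → 4·4 = 16.
|S2∩S3|: x∈[7,9], y∈[2,9] → 2·7 = 14.
|S1∩S2∩S3| = 4.
|S1 ∪ S2 ∪ S3| = 93 − 34 + 4 = 63.00.

63.00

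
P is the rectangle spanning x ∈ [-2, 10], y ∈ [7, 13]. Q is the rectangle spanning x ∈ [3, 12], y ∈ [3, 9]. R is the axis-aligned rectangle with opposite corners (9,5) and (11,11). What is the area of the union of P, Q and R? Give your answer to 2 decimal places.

By inclusion–exclusion:
Individual areas: |P| = 72, |Q| = 54, |R| = 12.
|P∩Q|: x∈[3,10], y∈[7,9] → 7·2 = 14.
|P∩R|: x∈[9,10], y∈[7,11] → 1·4 = 4.
|Q∩R|: x∈[9,11], y∈[5,9] → 2·4 = 8.
|P∩Q∩R| = 2.
|P ∪ Q ∪ R| = 138 − 26 + 2 = 114.00.

114.00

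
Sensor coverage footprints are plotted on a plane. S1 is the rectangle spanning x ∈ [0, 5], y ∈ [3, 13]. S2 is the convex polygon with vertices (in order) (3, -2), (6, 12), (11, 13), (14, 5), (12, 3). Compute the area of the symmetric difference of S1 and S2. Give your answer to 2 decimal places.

137.98

|S1| = 50, |S2| = 92, |S1∩S2| = 2.0119.
|S1 △ S2| = |S1| + |S2| − 2·|S1∩S2| = 50 + 92 − 4.0238 = 137.98.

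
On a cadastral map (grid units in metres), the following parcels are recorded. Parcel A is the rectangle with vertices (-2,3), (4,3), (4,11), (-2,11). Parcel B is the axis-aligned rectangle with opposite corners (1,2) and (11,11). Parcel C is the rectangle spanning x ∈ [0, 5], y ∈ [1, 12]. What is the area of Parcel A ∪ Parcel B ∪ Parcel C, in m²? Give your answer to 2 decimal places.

By inclusion–exclusion:
Individual areas: |Parcel A| = 48, |Parcel B| = 90, |Parcel C| = 55.
|Parcel A∩Parcel B|: x∈[1,4], y∈[3,11] → 3·8 = 24.
|Parcel A∩Parcel C|: x∈[0,4], y∈[3,11] → 4·8 = 32.
|Parcel B∩Parcel C|: x∈[1,5], y∈[2,11] → 4·9 = 36.
|Parcel A∩Parcel B∩Parcel C| = 24.
|Parcel A ∪ Parcel B ∪ Parcel C| = 193 − 92 + 24 = 125.00.

125.00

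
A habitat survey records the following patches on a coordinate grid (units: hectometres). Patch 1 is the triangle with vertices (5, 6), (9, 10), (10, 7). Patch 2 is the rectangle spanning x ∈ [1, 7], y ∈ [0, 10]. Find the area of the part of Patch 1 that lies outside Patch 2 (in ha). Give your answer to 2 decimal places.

6.40

|Patch 1| = 8, |Patch 1∩Patch 2| = 1.6.
|Patch 1 ∖ Patch 2| = |Patch 1| − |Patch 1∩Patch 2| = 8 − 1.6 = 6.40.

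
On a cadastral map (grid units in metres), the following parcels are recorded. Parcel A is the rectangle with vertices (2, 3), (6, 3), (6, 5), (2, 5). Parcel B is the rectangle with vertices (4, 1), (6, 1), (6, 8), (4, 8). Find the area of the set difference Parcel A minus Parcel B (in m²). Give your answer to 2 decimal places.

|Parcel A∩Parcel B|: x∈[4,6], y∈[3,5] → 2·2 = 4.
|Parcel A| = 8.
|Parcel A ∖ Parcel B| = |Parcel A| − |Parcel A∩Parcel B| = 8 − 4 = 4.00.

4.00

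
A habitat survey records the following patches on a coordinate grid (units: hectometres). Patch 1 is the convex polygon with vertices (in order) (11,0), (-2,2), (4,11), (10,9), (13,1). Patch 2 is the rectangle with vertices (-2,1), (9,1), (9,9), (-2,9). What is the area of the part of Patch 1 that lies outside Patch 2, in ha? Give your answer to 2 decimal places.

31.58

|Patch 1| = 100, |Patch 1∩Patch 2| = 68.4167.
|Patch 1 ∖ Patch 2| = |Patch 1| − |Patch 1∩Patch 2| = 100 − 68.4167 = 31.58.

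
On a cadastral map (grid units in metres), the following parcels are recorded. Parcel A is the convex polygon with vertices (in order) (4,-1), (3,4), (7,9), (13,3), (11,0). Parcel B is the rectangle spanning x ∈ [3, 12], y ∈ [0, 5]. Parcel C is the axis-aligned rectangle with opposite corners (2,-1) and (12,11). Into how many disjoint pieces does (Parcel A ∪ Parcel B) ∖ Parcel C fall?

1

(Parcel A ∪ Parcel B) ∖ Parcel C is a single connected region.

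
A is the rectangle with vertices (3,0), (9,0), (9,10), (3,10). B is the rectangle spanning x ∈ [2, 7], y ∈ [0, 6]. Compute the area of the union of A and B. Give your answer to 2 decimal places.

By inclusion–exclusion:
Individual areas: |A| = 60, |B| = 30.
|A∩B|: x∈[3,7], y∈[0,6] → 4·6 = 24.
|A ∪ B| = 90 − 24 = 66.00.

66.00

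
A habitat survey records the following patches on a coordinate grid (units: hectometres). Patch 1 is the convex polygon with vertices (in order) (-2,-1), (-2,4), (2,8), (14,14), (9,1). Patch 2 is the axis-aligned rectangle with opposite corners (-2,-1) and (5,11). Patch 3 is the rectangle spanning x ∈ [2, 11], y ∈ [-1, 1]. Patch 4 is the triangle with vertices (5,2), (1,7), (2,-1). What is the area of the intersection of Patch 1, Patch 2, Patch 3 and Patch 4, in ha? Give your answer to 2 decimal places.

The intersection is the polygon with vertices (2,-0.273), (2,1), (4,1), (2.889,-0.111).
By the shoelace formula its area is 1.68.

1.68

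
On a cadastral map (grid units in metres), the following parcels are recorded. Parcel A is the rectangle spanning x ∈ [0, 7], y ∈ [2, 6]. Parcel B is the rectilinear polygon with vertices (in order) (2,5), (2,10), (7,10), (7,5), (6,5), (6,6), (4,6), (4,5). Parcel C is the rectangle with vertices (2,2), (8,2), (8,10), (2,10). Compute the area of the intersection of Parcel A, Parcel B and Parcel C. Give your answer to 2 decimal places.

3.00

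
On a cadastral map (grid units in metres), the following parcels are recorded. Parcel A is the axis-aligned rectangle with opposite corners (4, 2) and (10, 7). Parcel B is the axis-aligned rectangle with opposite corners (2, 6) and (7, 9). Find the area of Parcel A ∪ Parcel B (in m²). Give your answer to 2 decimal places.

By inclusion–exclusion:
Individual areas: |Parcel A| = 30, |Parcel B| = 15.
|Parcel A∩Parcel B|: x∈[4,7], y∈[6,7] → 3·1 = 3.
|Parcel A ∪ Parcel B| = 45 − 3 = 42.00.

42.00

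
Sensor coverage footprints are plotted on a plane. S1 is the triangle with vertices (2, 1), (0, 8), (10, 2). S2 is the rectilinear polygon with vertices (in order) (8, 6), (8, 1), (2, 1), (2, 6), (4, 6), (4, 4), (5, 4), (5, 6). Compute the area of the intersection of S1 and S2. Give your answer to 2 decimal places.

19.92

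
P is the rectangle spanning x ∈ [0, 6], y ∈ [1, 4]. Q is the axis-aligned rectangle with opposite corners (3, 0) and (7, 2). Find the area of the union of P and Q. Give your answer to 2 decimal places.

23.00

By inclusion–exclusion:
Individual areas: |P| = 18, |Q| = 8.
|P∩Q|: x∈[3,6], y∈[1,2] → 3·1 = 3.
|P ∪ Q| = 26 − 3 = 23.00.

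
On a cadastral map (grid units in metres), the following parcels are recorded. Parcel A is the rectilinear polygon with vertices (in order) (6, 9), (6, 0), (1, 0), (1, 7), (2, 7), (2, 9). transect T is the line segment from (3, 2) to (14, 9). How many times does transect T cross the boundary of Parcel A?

The segment meets the boundary at (6,3.909).

1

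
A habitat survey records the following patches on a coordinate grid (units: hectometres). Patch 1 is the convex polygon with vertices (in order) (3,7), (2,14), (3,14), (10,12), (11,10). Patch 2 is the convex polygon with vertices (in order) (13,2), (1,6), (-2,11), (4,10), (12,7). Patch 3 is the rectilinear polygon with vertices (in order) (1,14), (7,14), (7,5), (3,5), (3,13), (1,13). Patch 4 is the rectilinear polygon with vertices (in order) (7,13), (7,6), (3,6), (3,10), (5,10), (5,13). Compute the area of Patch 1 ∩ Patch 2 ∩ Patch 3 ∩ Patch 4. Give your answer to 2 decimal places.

7.31

The intersection is the polygon with vertices (7,8.875), (7,8.5), (3,7), (3,10), (4,10).
By the shoelace formula its area is 7.31.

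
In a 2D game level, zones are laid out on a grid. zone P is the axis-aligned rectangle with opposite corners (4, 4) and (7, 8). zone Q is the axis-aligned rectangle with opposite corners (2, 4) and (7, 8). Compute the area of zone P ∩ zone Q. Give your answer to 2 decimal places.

12.00

|zone P∩zone Q|: x∈[4,7], y∈[4,8] → 3·4 = 12.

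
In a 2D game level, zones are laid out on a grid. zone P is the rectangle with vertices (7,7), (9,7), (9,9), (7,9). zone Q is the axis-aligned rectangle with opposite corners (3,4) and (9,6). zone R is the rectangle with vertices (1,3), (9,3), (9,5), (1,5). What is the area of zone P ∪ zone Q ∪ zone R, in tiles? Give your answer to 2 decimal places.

26.00

By inclusion–exclusion:
Individual areas: |zone P| = 4, |zone Q| = 12, |zone R| = 16.
|zone P∩zone Q| = 0 (no overlap).
|zone P∩zone R| = 0 (no overlap).
|zone Q∩zone R|: x∈[3,9], y∈[4,5] → 6·1 = 6.
|zone P∩zone Q∩zone R| = 0.
|zone P ∪ zone Q ∪ zone R| = 32 − 6 + 0 = 26.00.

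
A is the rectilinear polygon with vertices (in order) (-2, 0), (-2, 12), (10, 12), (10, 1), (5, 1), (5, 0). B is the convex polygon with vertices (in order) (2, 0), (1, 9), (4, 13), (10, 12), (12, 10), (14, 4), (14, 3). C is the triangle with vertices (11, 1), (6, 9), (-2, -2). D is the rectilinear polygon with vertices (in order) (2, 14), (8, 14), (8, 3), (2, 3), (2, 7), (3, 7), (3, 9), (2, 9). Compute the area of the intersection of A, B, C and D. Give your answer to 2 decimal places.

The intersection is the polygon with vertices (6,9), (8,5.8), (8,3), (2,3), (2,3.5).
By the shoelace formula its area is 21.80.

21.80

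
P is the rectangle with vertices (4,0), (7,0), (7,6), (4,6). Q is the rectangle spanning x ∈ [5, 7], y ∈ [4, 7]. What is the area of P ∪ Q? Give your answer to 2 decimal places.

20.00

By inclusion–exclusion:
Individual areas: |P| = 18, |Q| = 6.
|P∩Q|: x∈[5,7], y∈[4,6] → 2·2 = 4.
|P ∪ Q| = 24 − 4 = 20.00.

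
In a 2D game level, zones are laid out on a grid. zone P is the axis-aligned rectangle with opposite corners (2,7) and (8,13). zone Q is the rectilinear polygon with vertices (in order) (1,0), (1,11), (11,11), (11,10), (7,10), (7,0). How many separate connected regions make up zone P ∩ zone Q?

zone P ∩ zone Q is a single connected region.

1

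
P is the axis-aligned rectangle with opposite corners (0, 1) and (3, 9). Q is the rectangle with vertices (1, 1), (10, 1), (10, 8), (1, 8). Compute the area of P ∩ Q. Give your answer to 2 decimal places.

|P∩Q|: x∈[1,3], y∈[1,8] → 2·7 = 14.

14.00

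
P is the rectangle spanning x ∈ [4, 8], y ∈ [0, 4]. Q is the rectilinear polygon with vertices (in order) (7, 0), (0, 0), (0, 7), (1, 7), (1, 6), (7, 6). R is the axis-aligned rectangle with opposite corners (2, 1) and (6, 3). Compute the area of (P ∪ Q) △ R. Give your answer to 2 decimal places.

39.00

|P ∪ Q| = 47.
|(P ∪ Q) ∩ R| = 8.
|(P ∪ Q) △ R| = 47 + 8 − 16 = 39.00.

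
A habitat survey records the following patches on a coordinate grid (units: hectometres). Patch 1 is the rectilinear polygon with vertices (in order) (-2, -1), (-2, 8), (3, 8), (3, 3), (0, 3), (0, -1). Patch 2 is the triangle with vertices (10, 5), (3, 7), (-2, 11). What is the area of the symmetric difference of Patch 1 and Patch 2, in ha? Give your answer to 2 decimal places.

40.75

|Patch 1| = 33, |Patch 2| = 9, |Patch 1∩Patch 2| = 0.625.
|Patch 1 △ Patch 2| = |Patch 1| + |Patch 2| − 2·|Patch 1∩Patch 2| = 33 + 9 − 1.25 = 40.75.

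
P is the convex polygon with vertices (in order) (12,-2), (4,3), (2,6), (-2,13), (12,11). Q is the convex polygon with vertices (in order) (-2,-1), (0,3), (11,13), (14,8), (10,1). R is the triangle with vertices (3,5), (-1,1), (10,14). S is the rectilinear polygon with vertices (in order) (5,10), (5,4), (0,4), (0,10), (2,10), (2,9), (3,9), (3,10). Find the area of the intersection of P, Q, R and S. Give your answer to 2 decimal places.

The intersection is the polygon with vertices (3,5.727), (4.931,7.483), (3,5), (2.8,4.8), (2.542,5.186).
By the shoelace formula its area is 0.93.

0.93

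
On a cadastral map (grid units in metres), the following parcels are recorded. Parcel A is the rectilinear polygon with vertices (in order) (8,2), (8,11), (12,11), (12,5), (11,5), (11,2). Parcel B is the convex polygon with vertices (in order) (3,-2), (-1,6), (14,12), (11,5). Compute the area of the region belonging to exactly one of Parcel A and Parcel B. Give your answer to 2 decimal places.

|Parcel A| = 33, |Parcel B| = 89.5, |Parcel A∩Parcel B| = 24.3208.
|Parcel A △ Parcel B| = |Parcel A| + |Parcel B| − 2·|Parcel A∩Parcel B| = 33 + 89.5 − 48.6417 = 73.86.

73.86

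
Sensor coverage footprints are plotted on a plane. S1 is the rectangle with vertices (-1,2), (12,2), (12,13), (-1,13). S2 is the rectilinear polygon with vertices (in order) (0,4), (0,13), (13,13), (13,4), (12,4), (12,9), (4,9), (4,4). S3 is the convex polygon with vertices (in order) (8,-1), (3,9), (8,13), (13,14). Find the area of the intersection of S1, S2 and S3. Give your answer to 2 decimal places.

26.33

The intersection is the polygon with vertices (4,9), (4,7), (3,9), (8,13), (12,13), (12,11), (11.333,9).
By the shoelace formula its area is 26.33.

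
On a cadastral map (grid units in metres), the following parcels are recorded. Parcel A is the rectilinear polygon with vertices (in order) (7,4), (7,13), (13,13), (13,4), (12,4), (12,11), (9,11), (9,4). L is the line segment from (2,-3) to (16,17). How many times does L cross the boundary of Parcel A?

4

The segment meets the boundary at (13,12.714), (11.8,11), (9,7), (7,4.143).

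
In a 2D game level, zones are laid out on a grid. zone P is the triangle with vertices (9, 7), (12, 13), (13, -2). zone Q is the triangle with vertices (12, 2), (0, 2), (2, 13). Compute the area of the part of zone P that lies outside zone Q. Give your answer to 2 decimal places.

24.85

|zone P| = 25.5, |zone P∩zone Q| = 0.651.
|zone P ∖ zone Q| = |zone P| − |zone P∩zone Q| = 25.5 − 0.651 = 24.85.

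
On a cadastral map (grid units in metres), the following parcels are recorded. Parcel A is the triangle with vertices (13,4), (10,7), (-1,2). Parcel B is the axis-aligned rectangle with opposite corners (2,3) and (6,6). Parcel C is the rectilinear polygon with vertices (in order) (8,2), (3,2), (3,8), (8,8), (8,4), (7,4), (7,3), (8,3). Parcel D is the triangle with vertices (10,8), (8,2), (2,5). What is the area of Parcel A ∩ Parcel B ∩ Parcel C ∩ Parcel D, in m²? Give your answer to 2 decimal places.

The intersection is the polygon with vertices (6,5.182), (6,3), (3.714,4.143).
By the shoelace formula its area is 2.49.

2.49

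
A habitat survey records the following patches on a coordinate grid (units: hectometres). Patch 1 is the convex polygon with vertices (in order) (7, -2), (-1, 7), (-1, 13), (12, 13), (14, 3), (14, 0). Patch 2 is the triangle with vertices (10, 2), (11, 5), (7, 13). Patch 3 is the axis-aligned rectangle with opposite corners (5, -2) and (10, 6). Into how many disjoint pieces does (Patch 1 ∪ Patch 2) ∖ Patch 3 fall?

(Patch 1 ∪ Patch 2) ∖ Patch 3 is a single connected region.

1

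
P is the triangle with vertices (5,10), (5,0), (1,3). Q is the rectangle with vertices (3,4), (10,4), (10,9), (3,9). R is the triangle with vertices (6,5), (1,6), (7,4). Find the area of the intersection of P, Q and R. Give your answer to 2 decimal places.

The intersection is the polygon with vertices (3,5.6), (5,5.2), (5,4.667), (3,5.333).
By the shoelace formula its area is 0.80.

0.80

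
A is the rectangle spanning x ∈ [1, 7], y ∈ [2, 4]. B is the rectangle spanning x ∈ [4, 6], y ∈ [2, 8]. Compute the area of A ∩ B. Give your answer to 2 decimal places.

|A∩B|: x∈[4,6], y∈[2,4] → 2·2 = 4.

4.00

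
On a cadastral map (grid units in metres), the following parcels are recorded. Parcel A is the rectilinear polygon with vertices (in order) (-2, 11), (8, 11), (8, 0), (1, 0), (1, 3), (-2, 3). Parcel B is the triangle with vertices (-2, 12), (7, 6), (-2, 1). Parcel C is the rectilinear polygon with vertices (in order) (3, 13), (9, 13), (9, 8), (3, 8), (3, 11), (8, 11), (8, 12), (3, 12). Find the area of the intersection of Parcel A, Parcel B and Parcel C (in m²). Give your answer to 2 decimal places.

0.33

The intersection is the polygon with vertices (4,8), (3,8), (3,8.667).
By the shoelace formula its area is 0.33.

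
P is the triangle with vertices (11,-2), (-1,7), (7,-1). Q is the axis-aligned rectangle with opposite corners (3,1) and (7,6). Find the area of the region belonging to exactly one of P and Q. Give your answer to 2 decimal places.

|P| = 12, |Q| = 20, |P∩Q| = 4.
|P △ Q| = |P| + |Q| − 2·|P∩Q| = 12 + 20 − 8 = 24.00.

24.00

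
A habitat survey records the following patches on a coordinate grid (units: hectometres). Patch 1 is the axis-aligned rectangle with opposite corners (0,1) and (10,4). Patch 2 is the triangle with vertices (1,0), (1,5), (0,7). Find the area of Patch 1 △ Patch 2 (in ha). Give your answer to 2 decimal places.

30.36

|Patch 1| = 30, |Patch 2| = 2.5, |Patch 1∩Patch 2| = 1.0714.
|Patch 1 △ Patch 2| = |Patch 1| + |Patch 2| − 2·|Patch 1∩Patch 2| = 30 + 2.5 − 2.1429 = 30.36.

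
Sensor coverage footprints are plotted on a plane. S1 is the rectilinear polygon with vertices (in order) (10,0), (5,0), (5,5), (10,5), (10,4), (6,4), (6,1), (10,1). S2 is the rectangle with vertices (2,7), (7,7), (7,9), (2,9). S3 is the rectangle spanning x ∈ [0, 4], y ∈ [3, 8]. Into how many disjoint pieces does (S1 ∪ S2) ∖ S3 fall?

2

(S1 ∪ S2) ∖ S3 splits into 2 disjoint pieces (area 13, area 8).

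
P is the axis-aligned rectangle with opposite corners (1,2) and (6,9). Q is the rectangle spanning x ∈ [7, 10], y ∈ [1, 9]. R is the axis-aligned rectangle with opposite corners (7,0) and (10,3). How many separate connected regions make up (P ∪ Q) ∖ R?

(P ∪ Q) ∖ R splits into 2 disjoint pieces (area 35, area 18).

2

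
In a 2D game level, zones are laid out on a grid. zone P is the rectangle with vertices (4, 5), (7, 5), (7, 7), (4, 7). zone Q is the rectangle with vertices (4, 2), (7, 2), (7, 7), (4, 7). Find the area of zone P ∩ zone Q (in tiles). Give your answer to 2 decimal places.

6.00

|zone P∩zone Q|: x∈[4,7], y∈[5,7] → 3·2 = 6.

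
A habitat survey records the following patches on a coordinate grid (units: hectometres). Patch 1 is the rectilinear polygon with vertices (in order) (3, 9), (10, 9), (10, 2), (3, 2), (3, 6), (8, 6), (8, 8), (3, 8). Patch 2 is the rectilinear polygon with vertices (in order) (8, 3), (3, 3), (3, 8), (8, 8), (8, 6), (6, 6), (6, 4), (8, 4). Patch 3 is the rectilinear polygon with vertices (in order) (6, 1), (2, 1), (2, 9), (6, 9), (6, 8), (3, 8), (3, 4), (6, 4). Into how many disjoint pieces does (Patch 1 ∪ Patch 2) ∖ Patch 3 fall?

1

(Patch 1 ∪ Patch 2) ∖ Patch 3 is a single connected region.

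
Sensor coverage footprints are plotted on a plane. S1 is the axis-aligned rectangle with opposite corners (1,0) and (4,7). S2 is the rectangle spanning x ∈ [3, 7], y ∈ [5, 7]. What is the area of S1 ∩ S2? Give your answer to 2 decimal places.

|S1∩S2|: x∈[3,4], y∈[5,7] → 1·2 = 2.

2.00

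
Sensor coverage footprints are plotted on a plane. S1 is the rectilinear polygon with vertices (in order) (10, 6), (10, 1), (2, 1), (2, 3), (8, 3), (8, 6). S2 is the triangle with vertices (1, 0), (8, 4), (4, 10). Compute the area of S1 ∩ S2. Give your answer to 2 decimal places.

5.00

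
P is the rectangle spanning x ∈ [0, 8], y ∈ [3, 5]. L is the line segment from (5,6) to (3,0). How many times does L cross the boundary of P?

The segment meets the boundary at (4,3), (4.667,5).

2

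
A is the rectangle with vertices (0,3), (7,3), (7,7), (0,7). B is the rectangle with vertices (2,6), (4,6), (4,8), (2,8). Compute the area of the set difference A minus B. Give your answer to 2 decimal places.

26.00

|A∩B|: x∈[2,4], y∈[6,7] → 2·1 = 2.
|A| = 28.
|A ∖ B| = |A| − |A∩B| = 28 − 2 = 26.00.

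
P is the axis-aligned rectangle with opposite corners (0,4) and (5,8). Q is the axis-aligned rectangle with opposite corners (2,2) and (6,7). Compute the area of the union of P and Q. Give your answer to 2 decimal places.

31.00

By inclusion–exclusion:
Individual areas: |P| = 20, |Q| = 20.
|P∩Q|: x∈[2,5], y∈[4,7] → 3·3 = 9.
|P ∪ Q| = 40 − 9 = 31.00.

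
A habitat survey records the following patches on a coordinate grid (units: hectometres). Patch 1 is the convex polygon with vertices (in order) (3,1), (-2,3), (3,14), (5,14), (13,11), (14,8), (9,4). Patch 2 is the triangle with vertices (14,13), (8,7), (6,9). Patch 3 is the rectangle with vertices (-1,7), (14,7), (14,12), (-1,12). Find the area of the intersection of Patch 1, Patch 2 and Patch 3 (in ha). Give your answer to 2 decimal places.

The intersection is the polygon with vertices (8,7), (6,9), (11.286,11.643), (12.273,11.273).
By the shoelace formula its area is 10.83.

10.83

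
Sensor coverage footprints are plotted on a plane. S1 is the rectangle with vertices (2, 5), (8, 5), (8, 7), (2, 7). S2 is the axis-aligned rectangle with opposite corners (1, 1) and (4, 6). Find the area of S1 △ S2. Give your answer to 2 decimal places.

23.00

|S1∩S2|: x∈[2,4], y∈[5,6] → 2·1 = 2.
|S1 △ S2| = |S1| + |S2| − 2·|S1∩S2| = 12 + 15 − 4 = 23.00.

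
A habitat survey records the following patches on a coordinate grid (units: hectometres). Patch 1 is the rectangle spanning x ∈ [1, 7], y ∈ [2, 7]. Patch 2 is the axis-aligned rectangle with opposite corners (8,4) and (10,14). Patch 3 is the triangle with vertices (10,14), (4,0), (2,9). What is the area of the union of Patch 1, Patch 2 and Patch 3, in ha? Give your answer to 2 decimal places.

By inclusion–exclusion:
Individual areas: |Patch 1| = 30, |Patch 2| = 20, |Patch 3| = 41.
|Patch 1∩Patch 2| = 0 (no overlap).
|Patch 1∩Patch 3| = 14.6429.
|Patch 2∩Patch 3| = 3.4167.
|Patch 1∩Patch 2∩Patch 3| = 0.
|Patch 1 ∪ Patch 2 ∪ Patch 3| = 91 − 18.0595 + 0 = 72.94.

72.94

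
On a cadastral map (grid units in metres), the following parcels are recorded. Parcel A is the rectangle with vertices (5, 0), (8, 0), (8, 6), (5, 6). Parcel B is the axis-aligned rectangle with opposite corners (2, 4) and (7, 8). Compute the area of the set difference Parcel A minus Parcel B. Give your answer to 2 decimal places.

14.00

|Parcel A∩Parcel B|: x∈[5,7], y∈[4,6] → 2·2 = 4.
|Parcel A| = 18.
|Parcel A ∖ Parcel B| = |Parcel A| − |Parcel A∩Parcel B| = 18 − 4 = 14.00.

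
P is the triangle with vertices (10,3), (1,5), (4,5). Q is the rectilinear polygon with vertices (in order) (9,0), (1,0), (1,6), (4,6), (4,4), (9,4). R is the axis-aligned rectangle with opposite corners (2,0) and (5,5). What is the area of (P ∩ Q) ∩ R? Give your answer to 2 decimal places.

0.89

The region (P ∩ Q) ∩ R is the polygon with vertices (4,5), (4,4.333), (2,4.778), (2,5).
By the shoelace formula its area is 0.89.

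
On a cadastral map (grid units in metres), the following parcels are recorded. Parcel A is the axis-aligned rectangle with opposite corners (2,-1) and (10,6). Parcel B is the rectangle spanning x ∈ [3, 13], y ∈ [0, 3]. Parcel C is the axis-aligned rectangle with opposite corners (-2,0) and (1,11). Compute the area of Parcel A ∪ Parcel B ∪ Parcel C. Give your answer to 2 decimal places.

98.00

By inclusion–exclusion:
Individual areas: |Parcel A| = 56, |Parcel B| = 30, |Parcel C| = 33.
|Parcel A∩Parcel B|: x∈[3,10], y∈[0,3] → 7·3 = 21.
|Parcel A∩Parcel C| = 0 (no overlap).
|Parcel B∩Parcel C| = 0 (no overlap).
|Parcel A∩Parcel B∩Parcel C| = 0.
|Parcel A ∪ Parcel B ∪ Parcel C| = 119 − 21 + 0 = 98.00.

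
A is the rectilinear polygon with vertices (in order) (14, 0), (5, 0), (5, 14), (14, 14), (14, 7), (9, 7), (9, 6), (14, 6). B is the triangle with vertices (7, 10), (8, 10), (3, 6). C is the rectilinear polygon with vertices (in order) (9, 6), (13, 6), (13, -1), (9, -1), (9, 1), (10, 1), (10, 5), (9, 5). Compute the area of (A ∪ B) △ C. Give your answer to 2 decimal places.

|A ∪ B| = 121.4.
|(A ∪ B) ∩ C| = 20.
|(A ∪ B) △ C| = 121.4 + 24 − 40 = 105.40.

105.40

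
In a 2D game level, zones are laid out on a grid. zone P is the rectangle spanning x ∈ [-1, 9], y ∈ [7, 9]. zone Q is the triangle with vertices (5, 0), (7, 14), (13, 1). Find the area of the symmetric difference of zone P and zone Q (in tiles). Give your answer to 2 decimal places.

63.57

|zone P| = 20, |zone Q| = 55, |zone P∩zone Q| = 5.7143.
|zone P △ zone Q| = |zone P| + |zone Q| − 2·|zone P∩zone Q| = 20 + 55 − 11.4286 = 63.57.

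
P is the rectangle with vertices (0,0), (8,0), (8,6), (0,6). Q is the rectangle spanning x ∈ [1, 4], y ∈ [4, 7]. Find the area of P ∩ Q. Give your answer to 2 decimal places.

|P∩Q|: x∈[1,4], y∈[4,6] → 3·2 = 6.

6.00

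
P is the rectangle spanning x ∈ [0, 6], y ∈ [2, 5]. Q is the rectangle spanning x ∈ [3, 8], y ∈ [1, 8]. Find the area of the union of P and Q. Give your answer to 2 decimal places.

By inclusion–exclusion:
Individual areas: |P| = 18, |Q| = 35.
|P∩Q|: x∈[3,6], y∈[2,5] → 3·3 = 9.
|P ∪ Q| = 53 − 9 = 44.00.

44.00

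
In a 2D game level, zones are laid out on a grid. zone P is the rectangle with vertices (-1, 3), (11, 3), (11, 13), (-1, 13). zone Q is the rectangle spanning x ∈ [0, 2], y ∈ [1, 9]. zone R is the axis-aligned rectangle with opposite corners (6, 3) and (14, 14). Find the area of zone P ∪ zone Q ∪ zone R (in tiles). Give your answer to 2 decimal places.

By inclusion–exclusion:
Individual areas: |zone P| = 120, |zone Q| = 16, |zone R| = 88.
|zone P∩zone Q|: x∈[0,2], y∈[3,9] → 2·6 = 12.
|zone P∩zone R|: x∈[6,11], y∈[3,13] → 5·10 = 50.
|zone Q∩zone R| = 0 (no overlap).
|zone P∩zone Q∩zone R| = 0.
|zone P ∪ zone Q ∪ zone R| = 224 − 62 + 0 = 162.00.

162.00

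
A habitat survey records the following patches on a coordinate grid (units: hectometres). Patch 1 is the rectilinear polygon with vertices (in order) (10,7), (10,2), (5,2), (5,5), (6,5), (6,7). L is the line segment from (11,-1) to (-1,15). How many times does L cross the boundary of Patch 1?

2

The segment meets the boundary at (6,5.667), (8.75,2).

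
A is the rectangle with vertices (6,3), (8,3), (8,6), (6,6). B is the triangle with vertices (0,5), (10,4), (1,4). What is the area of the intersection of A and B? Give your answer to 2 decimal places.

The intersection is the polygon with vertices (8,4), (6,4), (6,4.4), (8,4.2).
By the shoelace formula its area is 0.60.

0.60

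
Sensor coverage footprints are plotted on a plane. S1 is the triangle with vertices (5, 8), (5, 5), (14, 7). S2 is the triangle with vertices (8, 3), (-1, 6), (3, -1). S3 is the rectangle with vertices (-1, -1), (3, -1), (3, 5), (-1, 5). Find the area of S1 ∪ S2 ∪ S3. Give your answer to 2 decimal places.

By inclusion–exclusion:
Individual areas: |S1| = 13.5, |S2| = 25.5, |S3| = 24.
|S1∩S2| = 0.
|S1∩S3| = 0.
|S2∩S3| = 10.119.
|S1∩S2∩S3| = 0.
|S1 ∪ S2 ∪ S3| = 63 − 10.119 + 0 = 52.88.

52.88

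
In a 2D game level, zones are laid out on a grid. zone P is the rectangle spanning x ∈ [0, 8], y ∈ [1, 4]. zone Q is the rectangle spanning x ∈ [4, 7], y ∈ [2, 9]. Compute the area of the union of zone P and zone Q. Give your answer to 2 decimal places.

39.00

By inclusion–exclusion:
Individual areas: |zone P| = 24, |zone Q| = 21.
|zone P∩zone Q|: x∈[4,7], y∈[2,4] → 3·2 = 6.
|zone P ∪ zone Q| = 45 − 6 = 39.00.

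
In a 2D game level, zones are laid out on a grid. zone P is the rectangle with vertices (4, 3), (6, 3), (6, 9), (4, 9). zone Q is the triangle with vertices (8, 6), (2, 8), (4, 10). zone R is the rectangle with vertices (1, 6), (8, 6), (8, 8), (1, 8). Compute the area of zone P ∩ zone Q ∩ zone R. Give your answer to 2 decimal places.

The intersection is the polygon with vertices (4,7.333), (4,8), (6,8), (6,6.667).
By the shoelace formula its area is 2.00.

2.00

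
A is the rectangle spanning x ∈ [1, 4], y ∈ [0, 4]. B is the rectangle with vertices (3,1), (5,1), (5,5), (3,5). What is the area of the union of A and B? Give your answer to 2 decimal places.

17.00

By inclusion–exclusion:
Individual areas: |A| = 12, |B| = 8.
|A∩B|: x∈[3,4], y∈[1,4] → 1·3 = 3.
|A ∪ B| = 20 − 3 = 17.00.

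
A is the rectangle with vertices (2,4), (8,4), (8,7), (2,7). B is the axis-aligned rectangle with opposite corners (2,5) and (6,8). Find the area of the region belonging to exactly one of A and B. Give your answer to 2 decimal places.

14.00

|A∩B|: x∈[2,6], y∈[5,7] → 4·2 = 8.
|A △ B| = |A| + |B| − 2·|A∩B| = 18 + 12 − 16 = 14.00.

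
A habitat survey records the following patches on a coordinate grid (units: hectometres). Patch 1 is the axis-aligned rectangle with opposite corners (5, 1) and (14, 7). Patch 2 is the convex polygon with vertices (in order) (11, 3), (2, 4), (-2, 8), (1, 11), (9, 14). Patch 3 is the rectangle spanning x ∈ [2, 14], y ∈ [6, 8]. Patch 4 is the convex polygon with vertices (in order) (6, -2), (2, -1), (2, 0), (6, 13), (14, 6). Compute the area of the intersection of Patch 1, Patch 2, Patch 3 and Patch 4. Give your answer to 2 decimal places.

5.36

The intersection is the polygon with vertices (10.454,6), (5,6), (5,7), (10.273,7).
By the shoelace formula its area is 5.36.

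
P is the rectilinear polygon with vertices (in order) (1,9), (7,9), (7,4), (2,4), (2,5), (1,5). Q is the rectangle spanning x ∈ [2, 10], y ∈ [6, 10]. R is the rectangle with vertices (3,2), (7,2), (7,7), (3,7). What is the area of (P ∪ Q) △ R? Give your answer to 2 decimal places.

42.00

|P ∪ Q| = 46.
|(P ∪ Q) ∩ R| = 12.
|(P ∪ Q) △ R| = 46 + 20 − 24 = 42.00.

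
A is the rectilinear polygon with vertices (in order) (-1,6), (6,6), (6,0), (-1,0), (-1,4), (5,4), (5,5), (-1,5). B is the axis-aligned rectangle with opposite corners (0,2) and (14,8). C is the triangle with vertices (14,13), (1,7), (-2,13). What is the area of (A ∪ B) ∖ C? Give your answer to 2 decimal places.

99.67

|A ∪ B| = 101.
|(A ∪ B) ∩ C| = 1.3333.
|(A ∪ B) ∖ C| = 101 − 1.3333 = 99.67.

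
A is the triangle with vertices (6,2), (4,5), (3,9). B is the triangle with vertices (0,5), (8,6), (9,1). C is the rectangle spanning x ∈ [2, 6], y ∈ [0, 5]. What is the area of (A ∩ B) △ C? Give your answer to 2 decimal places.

19.30

|A ∩ B| = 1.3969.
|(A ∩ B) ∩ C| = 1.0482.
|(A ∩ B) △ C| = 1.3969 + 20 − 2.0964 = 19.30.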